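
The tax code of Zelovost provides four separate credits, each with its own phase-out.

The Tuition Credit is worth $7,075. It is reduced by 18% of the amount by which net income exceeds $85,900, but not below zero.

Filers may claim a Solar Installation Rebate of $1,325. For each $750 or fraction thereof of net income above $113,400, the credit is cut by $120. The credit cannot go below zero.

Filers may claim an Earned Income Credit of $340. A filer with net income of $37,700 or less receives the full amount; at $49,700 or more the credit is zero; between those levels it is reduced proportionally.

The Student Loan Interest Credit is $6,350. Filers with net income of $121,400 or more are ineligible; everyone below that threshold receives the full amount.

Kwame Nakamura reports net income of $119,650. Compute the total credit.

Tuition Credit: 18% of the $33,750 excess over $85,900 is $6,075; credit = $7,075 − $6,075 = $1,000.
Solar Installation Rebate: income exceeds $113,400 by $6,250, which is 9 full-or-partial $750 increments; reduction = 9 × $120 = $1,080, leaving $245.
Earned Income Credit: $119,650 is at or above $49,700, so the credit is $0.
Student Loan Interest Credit: $119,650 is below the $121,400 cutoff, so the full $6,350 applies.
Total: $1,000 + $245 + $0 + $6,350 = $7,595.

$7,595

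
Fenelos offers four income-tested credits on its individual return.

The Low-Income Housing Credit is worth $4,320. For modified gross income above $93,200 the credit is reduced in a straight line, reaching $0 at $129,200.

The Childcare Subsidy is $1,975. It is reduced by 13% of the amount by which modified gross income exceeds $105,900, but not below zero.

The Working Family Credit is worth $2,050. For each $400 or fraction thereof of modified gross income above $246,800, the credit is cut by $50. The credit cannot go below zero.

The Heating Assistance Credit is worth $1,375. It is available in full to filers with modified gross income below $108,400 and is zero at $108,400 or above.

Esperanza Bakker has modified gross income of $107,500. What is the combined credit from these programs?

Low-Income Housing Credit: $107,500 is $14,300 into a $36,000 phase-out range, leaving 21,700/36,000 of the credit: $4,320 × 21,700/36,000 = $2,604.
Childcare Subsidy: 13% of the $1,600 excess over $105,900 is $208; credit = $1,975 − $208 = $1,767.
Working Family Credit: $107,500 is at or below the $246,800 threshold, so the full $2,050 applies.
Heating Assistance Credit: $107,500 is below the $108,400 cutoff, so the full $1,375 applies.
Total: $2,604 + $1,767 + $2,050 + $1,375 = $7,796.

$7,796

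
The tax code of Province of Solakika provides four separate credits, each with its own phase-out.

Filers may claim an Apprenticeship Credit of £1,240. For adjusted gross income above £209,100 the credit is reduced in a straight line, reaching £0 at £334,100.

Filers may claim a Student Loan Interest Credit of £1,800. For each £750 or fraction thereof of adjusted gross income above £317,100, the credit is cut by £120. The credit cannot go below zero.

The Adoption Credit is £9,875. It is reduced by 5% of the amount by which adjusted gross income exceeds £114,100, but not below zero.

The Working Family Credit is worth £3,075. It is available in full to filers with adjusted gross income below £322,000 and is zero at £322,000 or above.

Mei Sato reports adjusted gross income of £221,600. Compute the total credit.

Apprenticeship Credit: £221,600 is £12,500 into a £125,000 phase-out range, leaving 112,500/125,000 of the credit: £1,240 × 112,500/125,000 = £1,116.
Student Loan Interest Credit: £221,600 is at or below the £317,100 threshold, so the full £1,800 applies.
Adoption Credit: 5% of the £107,500 excess over £114,100 is £5,375; credit = £9,875 − £5,375 = £4,500.
Working Family Credit: £221,600 is below the £322,000 cutoff, so the full £3,075 applies.
Total: £1,116 + £1,800 + £4,500 + £3,075 = £10,491.

£10,491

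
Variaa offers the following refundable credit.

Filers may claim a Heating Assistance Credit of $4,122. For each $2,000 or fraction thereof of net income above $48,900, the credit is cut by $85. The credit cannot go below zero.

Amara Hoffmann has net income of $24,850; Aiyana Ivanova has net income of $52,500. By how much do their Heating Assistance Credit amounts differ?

Amara ($24,850): Heating Assistance Credit: $24,850 is at or below the $48,900 threshold, so the full $4,122 applies.
Aiyana ($52,500): Heating Assistance Credit: income exceeds $48,900 by $3,600, which is 2 full-or-partial $2,000 increments; reduction = 2 × $85 = $170, leaving $3,952.
Difference: |$4,122 − $3,952| = $170.

$170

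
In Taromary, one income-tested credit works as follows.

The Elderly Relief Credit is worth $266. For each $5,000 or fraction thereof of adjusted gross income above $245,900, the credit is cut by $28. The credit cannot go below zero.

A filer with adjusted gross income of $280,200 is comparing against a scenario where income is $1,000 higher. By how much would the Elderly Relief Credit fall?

At $280,200 — income exceeds $245,900 by $34,300, which is 7 full-or-partial $5,000 increments; reduction = 7 × $28 = $196, leaving $70.
At $281,200 — income exceeds $245,900 by $35,300, which is 8 full-or-partial $5,000 increments; reduction = 8 × $28 = $224, leaving $42.
Lost: $70 − $42 = $28.

$28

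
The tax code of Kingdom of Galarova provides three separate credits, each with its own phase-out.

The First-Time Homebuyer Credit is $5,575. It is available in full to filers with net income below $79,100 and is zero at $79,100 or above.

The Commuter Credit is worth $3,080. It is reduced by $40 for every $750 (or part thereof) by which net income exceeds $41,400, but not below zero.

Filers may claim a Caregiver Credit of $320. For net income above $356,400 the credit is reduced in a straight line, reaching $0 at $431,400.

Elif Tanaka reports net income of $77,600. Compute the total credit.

First-Time Homebuyer Credit: $77,600 is below the $79,100 cutoff, so the full $5,575 applies.
Commuter Credit: income exceeds $41,400 by $36,200, which is 49 full-or-partial $750 increments; reduction = 49 × $40 = $1,960, leaving $1,120.
Caregiver Credit: $77,600 is at or below the $356,400 threshold, so the full $320 applies.
Total: $5,575 + $1,120 + $320 = $7,015.

$7,015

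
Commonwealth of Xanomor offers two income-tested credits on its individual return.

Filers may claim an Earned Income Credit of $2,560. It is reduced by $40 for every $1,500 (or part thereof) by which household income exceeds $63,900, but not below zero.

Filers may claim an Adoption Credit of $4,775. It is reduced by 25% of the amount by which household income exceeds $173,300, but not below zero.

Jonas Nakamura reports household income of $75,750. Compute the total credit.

$7,015

Earned Income Credit: income exceeds $63,900 by $11,850, which is 8 full-or-partial $1,500 increments; reduction = 8 × $40 = $320, leaving $2,240.
Adoption Credit: $75,750 is at or below the $173,300 threshold, so the full $4,775 applies.
Total: $2,240 + $4,775 = $7,015.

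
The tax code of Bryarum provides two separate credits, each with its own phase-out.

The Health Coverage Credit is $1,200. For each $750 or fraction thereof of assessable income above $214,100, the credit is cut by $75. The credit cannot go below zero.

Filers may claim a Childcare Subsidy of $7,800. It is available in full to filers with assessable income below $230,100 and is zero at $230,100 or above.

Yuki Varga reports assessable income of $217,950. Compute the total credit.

Health Coverage Credit: income exceeds $214,100 by $3,850, which is 6 full-or-partial $750 increments; reduction = 6 × $75 = $450, leaving $750.
Childcare Subsidy: $217,950 is below the $230,100 cutoff, so the full $7,800 applies.
Total: $750 + $7,800 = $8,550.

$8,550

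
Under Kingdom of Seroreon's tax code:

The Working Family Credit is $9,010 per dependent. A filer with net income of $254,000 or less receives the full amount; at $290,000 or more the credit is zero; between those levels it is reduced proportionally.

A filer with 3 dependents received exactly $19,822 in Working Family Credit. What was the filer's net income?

$263,600

Full credit = 3 × $9,010 = $27,030.
$19,822 is 19,822/27,030 of the full $27,030, so 7,208/27,030 of the $36,000 range has been used: income = $254,000 + $36,000 × 7,208/27,030 = $263,600.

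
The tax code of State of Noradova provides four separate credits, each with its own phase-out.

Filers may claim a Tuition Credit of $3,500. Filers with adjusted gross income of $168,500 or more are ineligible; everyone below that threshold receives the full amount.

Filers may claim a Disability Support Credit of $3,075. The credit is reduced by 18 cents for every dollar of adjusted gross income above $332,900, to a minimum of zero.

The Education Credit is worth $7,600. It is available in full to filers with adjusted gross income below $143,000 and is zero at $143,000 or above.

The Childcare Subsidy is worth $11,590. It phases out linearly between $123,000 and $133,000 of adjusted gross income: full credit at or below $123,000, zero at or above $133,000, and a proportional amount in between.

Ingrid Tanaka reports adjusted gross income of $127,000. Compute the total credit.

Tuition Credit: $127,000 is below the $168,500 cutoff, so the full $3,500 applies.
Disability Support Credit: $127,000 is at or below the $332,900 threshold, so the full $3,075 applies.
Education Credit: $127,000 is below the $143,000 cutoff, so the full $7,600 applies.
Childcare Subsidy: $127,000 is $4,000 into a $10,000 phase-out range, leaving 6,000/10,000 of the credit: $11,590 × 6,000/10,000 = $6,954.
Total: $3,500 + $3,075 + $7,600 + $6,954 = $21,129.

$21,129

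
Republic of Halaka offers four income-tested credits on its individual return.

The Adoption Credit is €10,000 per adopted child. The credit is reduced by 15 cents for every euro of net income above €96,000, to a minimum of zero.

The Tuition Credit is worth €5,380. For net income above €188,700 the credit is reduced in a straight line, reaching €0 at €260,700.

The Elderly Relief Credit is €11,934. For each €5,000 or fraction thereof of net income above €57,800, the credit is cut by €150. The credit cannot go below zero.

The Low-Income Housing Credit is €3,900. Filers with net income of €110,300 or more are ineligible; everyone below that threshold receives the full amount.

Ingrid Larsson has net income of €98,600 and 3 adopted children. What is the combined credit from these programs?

Adoption Credit: base = 3 × €10,000 = €30,000. 15% of the €2,600 excess over €96,000 is €390; credit = €30,000 − €390 = €29,610.
Tuition Credit: €98,600 is at or below the €188,700 threshold, so the full €5,380 applies.
Elderly Relief Credit: income exceeds €57,800 by €40,800, which is 9 full-or-partial €5,000 increments; reduction = 9 × €150 = €1,350, leaving €10,584.
Low-Income Housing Credit: €98,600 is below the €110,300 cutoff, so the full €3,900 applies.
Total: €29,610 + €5,380 + €10,584 + €3,900 = €49,474.

€49,474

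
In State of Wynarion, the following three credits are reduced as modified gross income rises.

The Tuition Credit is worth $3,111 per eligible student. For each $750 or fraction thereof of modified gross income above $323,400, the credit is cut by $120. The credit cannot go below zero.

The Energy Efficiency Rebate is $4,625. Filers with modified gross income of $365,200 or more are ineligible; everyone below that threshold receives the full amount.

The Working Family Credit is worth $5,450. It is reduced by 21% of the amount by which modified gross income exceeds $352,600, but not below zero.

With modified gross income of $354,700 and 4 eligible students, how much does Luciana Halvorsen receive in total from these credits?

Tuition Credit: base = 4 × $3,111 = $12,444. income exceeds $323,400 by $31,300, which is 42 full-or-partial $750 increments; reduction = 42 × $120 = $5,040, leaving $7,404.
Energy Efficiency Rebate: $354,700 is below the $365,200 cutoff, so the full $4,625 applies.
Working Family Credit: 21% of the $2,100 excess over $352,600 is $441; credit = $5,450 − $441 = $5,009.
Total: $7,404 + $4,625 + $5,009 = $17,038.

$17,038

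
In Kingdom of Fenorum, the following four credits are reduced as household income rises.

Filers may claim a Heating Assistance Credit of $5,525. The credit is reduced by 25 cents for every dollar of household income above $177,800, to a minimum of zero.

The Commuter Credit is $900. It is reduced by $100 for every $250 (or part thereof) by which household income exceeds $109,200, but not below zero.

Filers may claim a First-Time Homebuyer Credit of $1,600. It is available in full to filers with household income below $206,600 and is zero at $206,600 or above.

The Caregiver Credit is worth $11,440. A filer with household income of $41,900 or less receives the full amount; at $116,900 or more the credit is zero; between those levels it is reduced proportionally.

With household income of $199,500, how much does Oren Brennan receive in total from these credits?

Heating Assistance Credit: 25% of the $21,700 excess over $177,800 is $5,425; credit = $5,525 − $5,425 = $100.
Commuter Credit: income exceeds $109,200 by $90,300 → 362 increments × $100 = $36,200 ≥ base, so the credit is $0.
First-Time Homebuyer Credit: $199,500 is below the $206,600 cutoff, so the full $1,600 applies.
Caregiver Credit: $199,500 is at or above $116,900, so the credit is $0.
Total: $100 + $0 + $1,600 + $0 = $1,700.

$1,700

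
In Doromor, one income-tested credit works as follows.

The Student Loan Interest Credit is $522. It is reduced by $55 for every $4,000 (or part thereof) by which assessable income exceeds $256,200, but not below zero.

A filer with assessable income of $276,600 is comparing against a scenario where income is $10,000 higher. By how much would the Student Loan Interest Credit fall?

At $276,600 — income exceeds $256,200 by $20,400, which is 6 full-or-partial $4,000 increments; reduction = 6 × $55 = $330, leaving $192.
At $286,600 — income exceeds $256,200 by $30,400, which is 8 full-or-partial $4,000 increments; reduction = 8 × $55 = $440, leaving $82.
Lost: $192 − $82 = $110.

$110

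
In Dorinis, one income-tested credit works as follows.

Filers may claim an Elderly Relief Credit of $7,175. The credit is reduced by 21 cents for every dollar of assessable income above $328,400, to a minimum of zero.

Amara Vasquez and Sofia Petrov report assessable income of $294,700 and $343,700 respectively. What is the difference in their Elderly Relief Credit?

$3,213

Amara ($294,700): Elderly Relief Credit: $294,700 is at or below the $328,400 threshold, so the full $7,175 applies.
Sofia ($343,700): Elderly Relief Credit: 21% of the $15,300 excess over $328,400 is $3,213; credit = $7,175 − $3,213 = $3,962.
Difference: |$7,175 − $3,962| = $3,213.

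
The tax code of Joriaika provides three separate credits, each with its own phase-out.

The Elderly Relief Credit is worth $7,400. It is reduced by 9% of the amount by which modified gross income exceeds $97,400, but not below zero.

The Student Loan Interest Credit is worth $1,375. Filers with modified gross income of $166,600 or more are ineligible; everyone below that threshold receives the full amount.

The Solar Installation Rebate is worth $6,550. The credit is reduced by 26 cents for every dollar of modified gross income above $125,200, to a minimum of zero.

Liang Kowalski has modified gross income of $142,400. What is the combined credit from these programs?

Elderly Relief Credit: 9% of the $45,000 excess over $97,400 is $4,050; credit = $7,400 − $4,050 = $3,350.
Student Loan Interest Credit: $142,400 is below the $166,600 cutoff, so the full $1,375 applies.
Solar Installation Rebate: 26% of the $17,200 excess over $125,200 is $4,472; credit = $6,550 − $4,472 = $2,078.
Total: $3,350 + $1,375 + $2,078 = $6,803.

$6,803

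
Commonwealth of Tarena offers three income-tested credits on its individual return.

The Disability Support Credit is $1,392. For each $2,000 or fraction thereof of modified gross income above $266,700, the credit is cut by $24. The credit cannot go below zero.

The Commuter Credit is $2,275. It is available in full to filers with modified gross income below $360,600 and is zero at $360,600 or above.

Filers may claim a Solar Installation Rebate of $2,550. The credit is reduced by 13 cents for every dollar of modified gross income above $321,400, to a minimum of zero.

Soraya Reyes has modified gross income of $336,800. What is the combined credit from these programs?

Disability Support Credit: income exceeds $266,700 by $70,100, which is 36 full-or-partial $2,000 increments; reduction = 36 × $24 = $864, leaving $528.
Commuter Credit: $336,800 is below the $360,600 cutoff, so the full $2,275 applies.
Solar Installation Rebate: 13% of the $15,400 excess over $321,400 is $2,002; credit = $2,550 − $2,002 = $548.
Total: $528 + $2,275 + $548 = $3,351.

$3,351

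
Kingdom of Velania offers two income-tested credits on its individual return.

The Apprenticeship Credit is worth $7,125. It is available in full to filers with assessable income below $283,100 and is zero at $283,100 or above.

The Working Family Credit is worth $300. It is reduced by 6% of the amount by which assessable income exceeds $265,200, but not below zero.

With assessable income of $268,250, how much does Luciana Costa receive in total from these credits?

Apprenticeship Credit: $268,250 is below the $283,100 cutoff, so the full $7,125 applies.
Working Family Credit: 6% of the $3,050 excess over $265,200 is $183; credit = $300 − $183 = $117.
Total: $7,125 + $117 = $7,242.

$7,242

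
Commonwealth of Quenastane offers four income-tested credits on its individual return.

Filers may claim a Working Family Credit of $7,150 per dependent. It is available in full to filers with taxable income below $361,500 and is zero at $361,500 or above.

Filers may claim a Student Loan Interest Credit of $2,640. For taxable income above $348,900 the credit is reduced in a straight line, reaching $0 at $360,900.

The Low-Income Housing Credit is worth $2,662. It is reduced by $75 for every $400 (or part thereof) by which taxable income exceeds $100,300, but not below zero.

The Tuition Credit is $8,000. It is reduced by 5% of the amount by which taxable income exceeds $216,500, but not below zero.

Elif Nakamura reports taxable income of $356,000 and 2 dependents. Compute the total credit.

$16,403

Working Family Credit: base = 2 × $7,150 = $14,300. $356,000 is below the $361,500 cutoff, so the full $14,300 applies.
Student Loan Interest Credit: $356,000 is $7,100 into a $12,000 phase-out range, leaving 4,900/12,000 of the credit: $2,640 × 4,900/12,000 = $1,078.
Low-Income Housing Credit: income exceeds $100,300 by $255,700 → 640 increments × $75 = $48,000 ≥ base, so the credit is $0.
Tuition Credit: 5% of the $139,500 excess over $216,500 is $6,975; credit = $8,000 − $6,975 = $1,025.
Total: $14,300 + $1,078 + $0 + $1,025 = $16,403.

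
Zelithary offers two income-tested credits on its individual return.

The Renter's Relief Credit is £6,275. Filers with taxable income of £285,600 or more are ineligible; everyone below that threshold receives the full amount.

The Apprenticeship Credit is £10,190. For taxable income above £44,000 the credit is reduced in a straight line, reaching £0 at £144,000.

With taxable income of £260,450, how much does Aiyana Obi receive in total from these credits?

Renter's Relief Credit: £260,450 is below the £285,600 cutoff, so the full £6,275 applies.
Apprenticeship Credit: £260,450 is at or above £144,000, so the credit is £0.
Total: £6,275 + £0 = £6,275.

£6,275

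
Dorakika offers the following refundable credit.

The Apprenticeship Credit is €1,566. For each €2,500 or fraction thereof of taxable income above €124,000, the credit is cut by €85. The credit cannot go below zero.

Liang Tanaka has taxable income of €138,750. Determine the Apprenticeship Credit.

€1,056

Apprenticeship Credit: income exceeds €124,000 by €14,750, which is 6 full-or-partial €2,500 increments; reduction = 6 × €85 = €510, leaving €1,056.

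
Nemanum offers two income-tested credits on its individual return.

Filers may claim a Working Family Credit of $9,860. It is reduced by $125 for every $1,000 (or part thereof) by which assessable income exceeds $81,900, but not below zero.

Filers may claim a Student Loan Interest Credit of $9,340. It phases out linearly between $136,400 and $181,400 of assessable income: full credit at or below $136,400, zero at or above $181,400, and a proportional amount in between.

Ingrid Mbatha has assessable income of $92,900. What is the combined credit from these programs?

$17,825

Working Family Credit: income exceeds $81,900 by $11,000, which is 11 full-or-partial $1,000 increments; reduction = 11 × $125 = $1,375, leaving $8,485.
Student Loan Interest Credit: $92,900 is at or below the $136,400 threshold, so the full $9,340 applies.
Total: $8,485 + $9,340 = $17,825.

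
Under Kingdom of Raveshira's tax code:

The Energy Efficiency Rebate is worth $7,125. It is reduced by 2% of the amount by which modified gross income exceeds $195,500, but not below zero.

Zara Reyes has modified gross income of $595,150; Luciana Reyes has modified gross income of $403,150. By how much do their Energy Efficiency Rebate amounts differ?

$2,972

Zara ($595,150): Energy Efficiency Rebate: 2% of the $399,650 excess over $195,500 is $7,993 ≥ base, so the credit is $0.
Luciana ($403,150): Energy Efficiency Rebate: 2% of the $207,650 excess over $195,500 is $4,153; credit = $7,125 − $4,153 = $2,972.
Difference: |$0 − $2,972| = $2,972.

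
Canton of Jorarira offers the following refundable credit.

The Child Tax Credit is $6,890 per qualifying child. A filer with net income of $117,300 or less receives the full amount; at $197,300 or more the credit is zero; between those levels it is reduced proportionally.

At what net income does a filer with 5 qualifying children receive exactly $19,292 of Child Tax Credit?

Full credit = 5 × $6,890 = $34,450.
$19,292 is 19,292/34,450 of the full $34,450, so 15,158/34,450 of the $80,000 range has been used: income = $117,300 + $80,000 × 15,158/34,450 = $152,500.

$152,500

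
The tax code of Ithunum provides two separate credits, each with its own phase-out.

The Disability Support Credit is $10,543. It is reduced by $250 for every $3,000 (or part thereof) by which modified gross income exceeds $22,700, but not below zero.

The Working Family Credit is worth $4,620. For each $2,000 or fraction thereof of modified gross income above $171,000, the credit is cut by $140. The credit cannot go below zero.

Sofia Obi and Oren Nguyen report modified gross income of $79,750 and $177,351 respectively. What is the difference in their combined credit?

$6,103

Sofia ($79,750): Disability Support Credit: income exceeds $22,700 by $57,050, which is 20 full-or-partial $3,000 increments; reduction = 20 × $250 = $5,000, leaving $5,543. Working Family Credit: $79,750 is at or below the $171,000 threshold, so the full $4,620 applies. total $5,543 + $4,620 = $10,163
Oren ($177,351): Disability Support Credit: income exceeds $22,700 by $154,651 → 52 increments × $250 = $13,000 ≥ base, so the credit is $0. Working Family Credit: income exceeds $171,000 by $6,351, which is 4 full-or-partial $2,000 increments; reduction = 4 × $140 = $560, leaving $4,060. total $0 + $4,060 = $4,060
Difference: |$10,163 − $4,060| = $6,103.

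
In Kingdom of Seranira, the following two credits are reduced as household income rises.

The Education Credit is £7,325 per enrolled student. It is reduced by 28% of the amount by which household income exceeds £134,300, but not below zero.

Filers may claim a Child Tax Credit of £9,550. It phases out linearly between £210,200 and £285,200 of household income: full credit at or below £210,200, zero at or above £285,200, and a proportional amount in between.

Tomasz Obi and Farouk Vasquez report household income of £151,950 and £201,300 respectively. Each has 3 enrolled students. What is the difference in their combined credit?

Tomasz (£151,950): Education Credit: base = 3 × £7,325 = £21,975. 28% of the £17,650 excess over £134,300 is £4,942; credit = £21,975 − £4,942 = £17,033. Child Tax Credit: £151,950 is at or below the £210,200 threshold, so the full £9,550 applies. total £17,033 + £9,550 = £26,583
Farouk (£201,300): Education Credit: base = 3 × £7,325 = £21,975. 28% of the £67,000 excess over £134,300 is £18,760; credit = £21,975 − £18,760 = £3,215. Child Tax Credit: £201,300 is at or below the £210,200 threshold, so the full £9,550 applies. total £3,215 + £9,550 = £12,765
Difference: |£26,583 − £12,765| = £13,818.

£13,818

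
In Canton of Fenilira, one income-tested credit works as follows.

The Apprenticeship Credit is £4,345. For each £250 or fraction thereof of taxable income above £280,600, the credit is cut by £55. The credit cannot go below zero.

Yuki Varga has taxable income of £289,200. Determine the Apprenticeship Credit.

Apprenticeship Credit: income exceeds £280,600 by £8,600, which is 35 full-or-partial £250 increments; reduction = 35 × £55 = £1,925, leaving £2,420.

£2,420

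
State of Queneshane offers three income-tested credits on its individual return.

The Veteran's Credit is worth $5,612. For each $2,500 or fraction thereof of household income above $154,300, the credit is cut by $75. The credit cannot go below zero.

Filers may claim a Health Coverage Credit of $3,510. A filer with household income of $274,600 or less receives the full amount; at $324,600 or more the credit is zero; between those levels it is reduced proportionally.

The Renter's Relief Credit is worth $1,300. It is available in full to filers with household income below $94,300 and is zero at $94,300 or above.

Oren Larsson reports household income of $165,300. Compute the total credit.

$8,747

Veteran's Credit: income exceeds $154,300 by $11,000, which is 5 full-or-partial $2,500 increments; reduction = 5 × $75 = $375, leaving $5,237.
Health Coverage Credit: $165,300 is at or below the $274,600 threshold, so the full $3,510 applies.
Renter's Relief Credit: $165,300 meets or exceeds the $94,300 cutoff, so the credit is $0.
Total: $5,237 + $3,510 + $0 = $8,747.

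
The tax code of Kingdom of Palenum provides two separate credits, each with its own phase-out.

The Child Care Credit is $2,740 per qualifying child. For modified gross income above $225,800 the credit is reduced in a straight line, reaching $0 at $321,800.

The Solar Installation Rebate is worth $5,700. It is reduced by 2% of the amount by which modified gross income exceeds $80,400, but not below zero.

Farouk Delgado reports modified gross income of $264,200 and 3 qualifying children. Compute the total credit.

$6,956

Child Care Credit: base = 3 × $2,740 = $8,220. $264,200 is $38,400 into a $96,000 phase-out range, leaving 57,600/96,000 of the credit: $8,220 × 57,600/96,000 = $4,932.
Solar Installation Rebate: 2% of the $183,800 excess over $80,400 is $3,676; credit = $5,700 − $3,676 = $2,024.
Total: $4,932 + $2,024 = $6,956.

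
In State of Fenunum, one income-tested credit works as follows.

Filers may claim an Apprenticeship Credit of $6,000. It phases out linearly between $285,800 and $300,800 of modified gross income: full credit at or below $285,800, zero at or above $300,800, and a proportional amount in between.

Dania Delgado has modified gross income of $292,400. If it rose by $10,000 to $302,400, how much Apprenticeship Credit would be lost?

$3,360

At $292,400 — $292,400 is $6,600 into a $15,000 phase-out range, leaving 8,400/15,000 of the credit: $6,000 × 8,400/15,000 = $3,360.
At $302,400 — $302,400 is at or above $300,800, so the credit is $0.
Lost: $3,360 − $0 = $3,360.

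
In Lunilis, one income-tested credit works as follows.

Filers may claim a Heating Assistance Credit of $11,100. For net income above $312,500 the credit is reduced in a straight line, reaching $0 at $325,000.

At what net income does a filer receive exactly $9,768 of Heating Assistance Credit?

$9,768 is 9,768/11,100 of the full $11,100, so 1,332/11,100 of the $12,500 range has been used: income = $312,500 + $12,500 × 1,332/11,100 = $314,000.

$314,000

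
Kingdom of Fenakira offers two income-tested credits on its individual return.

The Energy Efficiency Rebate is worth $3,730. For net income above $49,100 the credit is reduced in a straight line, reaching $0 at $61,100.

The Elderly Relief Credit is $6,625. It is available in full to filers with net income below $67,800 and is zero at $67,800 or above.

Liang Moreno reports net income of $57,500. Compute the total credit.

Energy Efficiency Rebate: $57,500 is $8,400 into a $12,000 phase-out range, leaving 3,600/12,000 of the credit: $3,730 × 3,600/12,000 = $1,119.
Elderly Relief Credit: $57,500 is below the $67,800 cutoff, so the full $6,625 applies.
Total: $1,119 + $6,625 = $7,744.

$7,744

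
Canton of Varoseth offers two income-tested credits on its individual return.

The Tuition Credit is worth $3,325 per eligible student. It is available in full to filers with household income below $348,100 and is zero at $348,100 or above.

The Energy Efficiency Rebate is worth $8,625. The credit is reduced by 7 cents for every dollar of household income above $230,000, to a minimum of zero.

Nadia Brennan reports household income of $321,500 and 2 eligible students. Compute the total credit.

$8,870

Tuition Credit: base = 2 × $3,325 = $6,650. $321,500 is below the $348,100 cutoff, so the full $6,650 applies.
Energy Efficiency Rebate: 7% of the $91,500 excess over $230,000 is $6,405; credit = $8,625 − $6,405 = $2,220.
Total: $6,650 + $2,220 = $8,870.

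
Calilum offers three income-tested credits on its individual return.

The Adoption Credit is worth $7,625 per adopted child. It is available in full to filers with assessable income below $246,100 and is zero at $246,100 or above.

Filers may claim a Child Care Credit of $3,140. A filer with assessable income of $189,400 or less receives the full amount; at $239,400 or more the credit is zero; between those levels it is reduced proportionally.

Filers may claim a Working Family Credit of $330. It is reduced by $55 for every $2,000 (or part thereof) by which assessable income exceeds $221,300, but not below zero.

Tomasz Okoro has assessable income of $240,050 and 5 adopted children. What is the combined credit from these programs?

$38,125

Adoption Credit: base = 5 × $7,625 = $38,125. $240,050 is below the $246,100 cutoff, so the full $38,125 applies.
Child Care Credit: $240,050 is at or above $239,400, so the credit is $0.
Working Family Credit: income exceeds $221,300 by $18,750 → 10 increments × $55 = $550 ≥ base, so the credit is $0.
Total: $38,125 + $0 + $0 = $38,125.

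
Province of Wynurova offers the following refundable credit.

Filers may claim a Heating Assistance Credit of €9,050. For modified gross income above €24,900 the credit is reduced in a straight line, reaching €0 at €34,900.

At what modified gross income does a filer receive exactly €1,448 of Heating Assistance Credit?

€1,448 is 1,448/9,050 of the full €9,050, so 7,602/9,050 of the €10,000 range has been used: income = €24,900 + €10,000 × 7,602/9,050 = €33,300.

€33,300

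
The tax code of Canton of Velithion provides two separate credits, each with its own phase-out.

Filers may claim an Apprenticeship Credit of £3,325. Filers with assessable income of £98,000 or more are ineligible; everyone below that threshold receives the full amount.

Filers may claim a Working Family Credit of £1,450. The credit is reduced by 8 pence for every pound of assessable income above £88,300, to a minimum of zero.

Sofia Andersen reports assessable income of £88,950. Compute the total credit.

£4,723

Apprenticeship Credit: £88,950 is below the £98,000 cutoff, so the full £3,325 applies.
Working Family Credit: 8% of the £650 excess over £88,300 is £52; credit = £1,450 − £52 = £1,398.
Total: £3,325 + £1,398 = £4,723.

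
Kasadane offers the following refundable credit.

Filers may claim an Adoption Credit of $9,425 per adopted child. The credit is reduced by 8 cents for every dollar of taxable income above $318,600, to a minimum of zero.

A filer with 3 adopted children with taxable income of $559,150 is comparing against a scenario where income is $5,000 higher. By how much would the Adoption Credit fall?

At $559,150 — base = 3 × $9,425 = $28,275. 8% of the $240,550 excess over $318,600 is $19,244; credit = $28,275 − $19,244 = $9,031.
At $564,150 — base = 3 × $9,425 = $28,275. 8% of the $245,550 excess over $318,600 is $19,644; credit = $28,275 − $19,644 = $8,631.
Lost: $9,031 − $8,631 = $400.

$400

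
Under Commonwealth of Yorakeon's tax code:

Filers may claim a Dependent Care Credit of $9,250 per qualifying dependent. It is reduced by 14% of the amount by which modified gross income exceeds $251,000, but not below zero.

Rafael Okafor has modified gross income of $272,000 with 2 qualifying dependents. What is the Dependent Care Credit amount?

$15,560

Dependent Care Credit: base = 2 × $9,250 = $18,500. 14% of the $21,000 excess over $251,000 is $2,940; credit = $18,500 − $2,940 = $15,560.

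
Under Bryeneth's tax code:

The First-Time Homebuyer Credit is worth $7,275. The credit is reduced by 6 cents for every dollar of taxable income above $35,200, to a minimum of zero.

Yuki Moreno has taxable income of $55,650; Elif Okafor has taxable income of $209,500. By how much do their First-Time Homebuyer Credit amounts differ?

Yuki ($55,650): First-Time Homebuyer Credit: 6% of the $20,450 excess over $35,200 is $1,227; credit = $7,275 − $1,227 = $6,048.
Elif ($209,500): First-Time Homebuyer Credit: 6% of the $174,300 excess over $35,200 is $10,458 ≥ base, so the credit is $0.
Difference: |$6,048 − $0| = $6,048.

$6,048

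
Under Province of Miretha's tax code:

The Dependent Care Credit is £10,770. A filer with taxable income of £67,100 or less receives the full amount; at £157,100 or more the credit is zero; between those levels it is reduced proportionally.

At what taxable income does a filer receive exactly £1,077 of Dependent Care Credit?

£1,077 is 1,077/10,770 of the full £10,770, so 9,693/10,770 of the £90,000 range has been used: income = £67,100 + £90,000 × 9,693/10,770 = £148,100.

£148,100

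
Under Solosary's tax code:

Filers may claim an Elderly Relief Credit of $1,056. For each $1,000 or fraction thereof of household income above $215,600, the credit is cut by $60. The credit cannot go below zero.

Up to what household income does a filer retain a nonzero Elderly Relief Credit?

$232,600

After 17 increments the reduction is 17 × $60 = $1,020, leaving $36; one more increment wipes it out. Increment 17 ends at excess 17 × $1,000 = $17,000, so the highest qualifying income is $215,600 + $17,000 = $232,600.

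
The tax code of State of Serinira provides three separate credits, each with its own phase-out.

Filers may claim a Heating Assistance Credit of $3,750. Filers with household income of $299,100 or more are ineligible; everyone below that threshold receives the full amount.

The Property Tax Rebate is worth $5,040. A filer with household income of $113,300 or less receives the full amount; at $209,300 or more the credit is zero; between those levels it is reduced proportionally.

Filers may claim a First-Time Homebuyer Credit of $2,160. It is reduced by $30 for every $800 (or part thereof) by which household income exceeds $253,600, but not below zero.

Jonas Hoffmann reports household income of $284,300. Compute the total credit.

$4,740

Heating Assistance Credit: $284,300 is below the $299,100 cutoff, so the full $3,750 applies.
Property Tax Rebate: $284,300 is at or above $209,300, so the credit is $0.
First-Time Homebuyer Credit: income exceeds $253,600 by $30,700, which is 39 full-or-partial $800 increments; reduction = 39 × $30 = $1,170, leaving $990.
Total: $3,750 + $0 + $990 = $4,740.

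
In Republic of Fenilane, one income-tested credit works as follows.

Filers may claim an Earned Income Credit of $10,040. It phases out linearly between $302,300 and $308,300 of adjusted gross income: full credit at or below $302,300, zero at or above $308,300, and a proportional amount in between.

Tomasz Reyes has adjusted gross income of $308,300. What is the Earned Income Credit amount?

$0

Earned Income Credit: $308,300 is at or above $308,300, so the credit is $0.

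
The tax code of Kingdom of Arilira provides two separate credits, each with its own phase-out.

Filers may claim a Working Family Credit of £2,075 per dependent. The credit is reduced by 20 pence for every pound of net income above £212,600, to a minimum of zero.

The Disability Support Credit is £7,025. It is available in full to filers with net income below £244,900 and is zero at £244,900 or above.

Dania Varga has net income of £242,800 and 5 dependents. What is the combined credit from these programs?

Working Family Credit: base = 5 × £2,075 = £10,375. 20% of the £30,200 excess over £212,600 is £6,040; credit = £10,375 − £6,040 = £4,335.
Disability Support Credit: £242,800 is below the £244,900 cutoff, so the full £7,025 applies.
Total: £4,335 + £7,025 = £11,360.

£11,360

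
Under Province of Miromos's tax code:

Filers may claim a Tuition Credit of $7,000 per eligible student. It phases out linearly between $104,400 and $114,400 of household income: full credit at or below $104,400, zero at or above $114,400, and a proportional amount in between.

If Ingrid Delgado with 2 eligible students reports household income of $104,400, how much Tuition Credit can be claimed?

Tuition Credit: base = 2 × $7,000 = $14,000. $104,400 is at or below the $104,400 threshold, so the full $14,000 applies.

$14,000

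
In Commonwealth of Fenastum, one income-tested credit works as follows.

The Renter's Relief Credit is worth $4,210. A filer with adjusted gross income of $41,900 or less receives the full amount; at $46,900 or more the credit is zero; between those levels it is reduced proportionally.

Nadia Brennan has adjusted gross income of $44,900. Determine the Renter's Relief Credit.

Renter's Relief Credit: $44,900 is $3,000 into a $5,000 phase-out range, leaving 2,000/5,000 of the credit: $4,210 × 2,000/5,000 = $1,684.

$1,684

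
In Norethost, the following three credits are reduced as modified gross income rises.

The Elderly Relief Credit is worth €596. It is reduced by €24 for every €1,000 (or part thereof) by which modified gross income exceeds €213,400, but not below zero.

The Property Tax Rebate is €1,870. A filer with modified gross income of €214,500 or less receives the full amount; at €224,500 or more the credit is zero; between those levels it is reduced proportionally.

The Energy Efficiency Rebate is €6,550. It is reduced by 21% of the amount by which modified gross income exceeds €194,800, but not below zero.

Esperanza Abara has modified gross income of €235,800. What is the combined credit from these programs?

Elderly Relief Credit: income exceeds €213,400 by €22,400, which is 23 full-or-partial €1,000 increments; reduction = 23 × €24 = €552, leaving €44.
Property Tax Rebate: €235,800 is at or above €224,500, so the credit is €0.
Energy Efficiency Rebate: 21% of the €41,000 excess over €194,800 is €8,610 ≥ base, so the credit is €0.
Total: €44 + €0 + €0 = €44.

€44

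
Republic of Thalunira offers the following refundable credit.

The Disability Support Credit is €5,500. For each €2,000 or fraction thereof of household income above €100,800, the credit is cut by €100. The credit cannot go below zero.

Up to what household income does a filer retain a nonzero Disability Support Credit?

After 54 increments the reduction is 54 × €100 = €5,400, leaving €100; one more increment wipes it out. Increment 54 ends at excess 54 × €2,000 = €108,000, so the highest qualifying income is €100,800 + €108,000 = €208,800.

€208,800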